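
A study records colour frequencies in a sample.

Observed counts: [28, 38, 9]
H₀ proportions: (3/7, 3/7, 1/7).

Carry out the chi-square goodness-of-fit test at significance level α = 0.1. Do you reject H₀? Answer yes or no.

n = 75; E_i = n·p_i = [32.14, 32.14, 10.71]
χ² = (28−32.14)²/32.14 + (38−32.14)²/32.14 + (9−10.71)²/10.71 = 1.8756
df = 2
p-value (upper-tail) = 0.39150
At α=0.1: p ≥ α → fail to reject H₀

reject H₀: no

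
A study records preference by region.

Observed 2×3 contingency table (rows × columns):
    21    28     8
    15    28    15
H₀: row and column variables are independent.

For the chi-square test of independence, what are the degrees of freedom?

df = (r−1)(c−1) = (2−1)·(3−1) = 2

degrees of freedom = 2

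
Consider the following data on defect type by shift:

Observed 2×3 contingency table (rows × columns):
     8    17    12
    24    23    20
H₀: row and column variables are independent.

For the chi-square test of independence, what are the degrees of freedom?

df = (r−1)(c−1) = (2−1)·(3−1) = 2

degrees of freedom = 2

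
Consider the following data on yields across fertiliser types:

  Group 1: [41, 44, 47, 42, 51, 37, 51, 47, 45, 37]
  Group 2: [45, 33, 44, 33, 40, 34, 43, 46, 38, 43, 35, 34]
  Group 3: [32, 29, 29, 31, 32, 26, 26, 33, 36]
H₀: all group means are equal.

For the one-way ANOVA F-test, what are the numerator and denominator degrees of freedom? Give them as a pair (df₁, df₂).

degrees of freedom = [2, 28]

k = 3 groups, N = 31 total
df = (k−1, N−k) = (3−1, 31−3) = (2, 28)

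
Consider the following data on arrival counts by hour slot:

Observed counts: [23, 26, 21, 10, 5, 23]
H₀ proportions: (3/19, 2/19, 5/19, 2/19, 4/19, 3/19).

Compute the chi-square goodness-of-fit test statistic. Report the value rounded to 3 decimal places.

n = 108; E_i = n·p_i = [17.05, 11.37, 28.42, 11.37, 22.74, 17.05]
χ² = (23−17.05)²/17.05 + (26−11.37)²/11.37 + (21−28.42)²/28.42 + (10−11.37)²/11.37 + (5−22.74)²/22.74 + (23−17.05)²/17.05 = 38.9187
df = 5

test statistic = 38.919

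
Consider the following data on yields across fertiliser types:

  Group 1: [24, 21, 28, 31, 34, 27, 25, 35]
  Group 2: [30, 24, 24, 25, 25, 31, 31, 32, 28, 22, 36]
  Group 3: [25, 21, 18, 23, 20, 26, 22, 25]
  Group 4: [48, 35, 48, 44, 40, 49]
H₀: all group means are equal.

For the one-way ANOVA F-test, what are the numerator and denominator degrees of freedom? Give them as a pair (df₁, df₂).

degrees of freedom = [3, 29]

k = 4 groups, N = 33 total
df = (k−1, N−k) = (4−1, 33−4) = (3, 29)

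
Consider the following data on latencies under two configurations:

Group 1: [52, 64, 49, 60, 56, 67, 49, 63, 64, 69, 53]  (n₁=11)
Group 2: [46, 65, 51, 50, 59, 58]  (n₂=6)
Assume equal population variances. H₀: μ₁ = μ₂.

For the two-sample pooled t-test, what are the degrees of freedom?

df = n₁ + n₂ − 2 = 11 + 6 − 2 = 15

degrees of freedom = 15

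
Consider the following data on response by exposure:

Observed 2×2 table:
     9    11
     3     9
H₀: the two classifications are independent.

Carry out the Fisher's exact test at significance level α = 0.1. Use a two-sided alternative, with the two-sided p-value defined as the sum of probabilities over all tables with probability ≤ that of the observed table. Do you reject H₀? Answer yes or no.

Margins: r₁=20, r₂=12, c₁=12, c₂=20, n=32
p_obs = C(20,9)·C(12,3)/C(32,12); sum pmf over tables with pmf ≤ p_obs
p-value (two-sided) = 0.45193
At α=0.1: p ≥ α → fail to reject H₀

reject H₀: no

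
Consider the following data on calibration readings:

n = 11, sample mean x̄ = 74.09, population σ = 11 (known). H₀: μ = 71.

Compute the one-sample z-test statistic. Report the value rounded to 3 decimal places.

test statistic = 0.932

SE = σ/√n = 11/√11 = 3.3166
z = (x̄−μ₀)/SE = (74.09−71)/3.3166 = 0.9317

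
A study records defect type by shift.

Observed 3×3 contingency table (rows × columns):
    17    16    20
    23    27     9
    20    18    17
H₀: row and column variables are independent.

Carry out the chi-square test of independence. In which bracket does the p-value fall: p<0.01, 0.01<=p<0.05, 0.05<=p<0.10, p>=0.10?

p-value bracket: 0.05<=p<0.10

Row totals [53, 59, 55], col totals [60, 61, 46], n=167
χ² = (17−19.04)²/19.04 + (16−19.36)²/19.36 + (20−14.60)²/14.60 + (23−21.20)²/21.20 + (27−21.55)²/21.55 + (9−16.25)²/16.25 + (20−19.76)²/19.76 + (18−20.09)²/20.09 + (17−15.15)²/15.15 = 8.0132
df = 4
p-value (upper-tail) = 0.09110
→ bracket: 0.05<=p<0.10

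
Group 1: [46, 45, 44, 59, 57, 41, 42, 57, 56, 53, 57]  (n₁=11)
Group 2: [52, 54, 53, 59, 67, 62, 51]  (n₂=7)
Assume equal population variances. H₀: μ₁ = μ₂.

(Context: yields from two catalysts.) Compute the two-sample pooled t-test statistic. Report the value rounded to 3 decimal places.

test statistic = -1.938

x̄₁=50.636, s₁=7.004, n₁=11
x̄₂=56.857, s₂=5.984, n₂=7
s_p² = [10·7.004² + 6·5.984²]/16 = 44.0877
SE = √(s_p²·(1/11+1/7)) = 3.2103
t = (50.636−56.857)/3.2103 = -1.9377
df = 16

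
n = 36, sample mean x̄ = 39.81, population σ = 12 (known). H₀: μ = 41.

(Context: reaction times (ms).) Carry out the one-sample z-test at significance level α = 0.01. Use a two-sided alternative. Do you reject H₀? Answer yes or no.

reject H₀: no

SE = σ/√n = 12/√36 = 2.0000
z = (x̄−μ₀)/SE = (39.81−41)/2.0000 = -0.5950
p-value (two-sided) = 0.55184
At α=0.01: p ≥ α → fail to reject H₀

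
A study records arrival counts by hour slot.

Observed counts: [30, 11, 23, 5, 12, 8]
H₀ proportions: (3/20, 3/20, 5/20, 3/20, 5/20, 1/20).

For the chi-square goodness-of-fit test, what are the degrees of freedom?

degrees of freedom = 5

df = k − 1 = 6 − 1 = 5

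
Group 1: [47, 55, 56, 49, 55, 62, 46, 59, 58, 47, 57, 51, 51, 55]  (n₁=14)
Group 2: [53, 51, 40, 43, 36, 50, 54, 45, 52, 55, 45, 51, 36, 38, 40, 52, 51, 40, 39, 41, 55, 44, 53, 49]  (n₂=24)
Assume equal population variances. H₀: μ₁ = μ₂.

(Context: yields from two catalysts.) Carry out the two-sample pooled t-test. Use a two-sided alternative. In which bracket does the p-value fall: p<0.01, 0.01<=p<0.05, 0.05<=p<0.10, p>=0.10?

p-value bracket: p<0.01

x̄₁=53.429, s₁=4.972, n₁=14
x̄₂=46.375, s₂=6.439, n₂=24
s_p² = [13·4.972² + 23·6.439²]/36 = 35.4182
SE = √(s_p²·(1/14+1/24)) = 2.0014
t = (53.429−46.375)/2.0014 = 3.5243
df = 36
p-value (two-sided) = 0.00118
→ bracket: p<0.01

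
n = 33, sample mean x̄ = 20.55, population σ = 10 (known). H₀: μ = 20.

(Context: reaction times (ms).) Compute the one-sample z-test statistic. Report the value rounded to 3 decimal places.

test statistic = 0.316

SE = σ/√n = 10/√33 = 1.7408
z = (x̄−μ₀)/SE = (20.55−20)/1.7408 = 0.3160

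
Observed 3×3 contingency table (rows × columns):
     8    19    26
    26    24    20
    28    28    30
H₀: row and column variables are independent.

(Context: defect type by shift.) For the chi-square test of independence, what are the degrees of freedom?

degrees of freedom = 4

df = (r−1)(c−1) = (3−1)·(3−1) = 4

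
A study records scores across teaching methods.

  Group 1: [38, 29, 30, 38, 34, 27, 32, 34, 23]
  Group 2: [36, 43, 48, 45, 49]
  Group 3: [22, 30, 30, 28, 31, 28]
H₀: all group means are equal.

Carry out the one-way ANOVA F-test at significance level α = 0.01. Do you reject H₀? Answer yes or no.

Group means [31.67, 44.20, 28.17], grand mean 33.750
SSB = Σnᵢ(x̄ᵢ−x̄)² = 772.117; SSW = ΣΣ(x−x̄ᵢ)² = 357.633
MSB = 772.117/2 = 386.0583; MSW = 357.633/17 = 21.0373
F = MSB/MSW = 18.3512
df = (2, 17)
p-value (upper-tail) = 0.00006
At α=0.01: p < α → reject H₀

reject H₀: yes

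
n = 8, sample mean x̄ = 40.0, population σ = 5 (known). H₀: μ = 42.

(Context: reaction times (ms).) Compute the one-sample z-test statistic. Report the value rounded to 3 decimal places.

test statistic = -1.131

SE = σ/√n = 5/√8 = 1.7678
z = (x̄−μ₀)/SE = (40.0−42)/1.7678 = -1.1314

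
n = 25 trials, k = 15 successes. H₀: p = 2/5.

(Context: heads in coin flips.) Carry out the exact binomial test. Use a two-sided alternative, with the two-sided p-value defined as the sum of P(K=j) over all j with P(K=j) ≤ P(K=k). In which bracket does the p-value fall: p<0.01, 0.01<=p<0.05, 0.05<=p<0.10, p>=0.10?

p-value bracket: 0.05<=p<0.10

Exact binomial: n=25, k=15, p₀=2/5=0.4000
P(X=j) = C(n,j)·p₀^j·(1−p₀)^(n−j); p = Σ P(X=j) over j with P(X=j) ≤ P(X=15)
p-value (two-sided) = 0.06375
→ bracket: 0.05<=p<0.10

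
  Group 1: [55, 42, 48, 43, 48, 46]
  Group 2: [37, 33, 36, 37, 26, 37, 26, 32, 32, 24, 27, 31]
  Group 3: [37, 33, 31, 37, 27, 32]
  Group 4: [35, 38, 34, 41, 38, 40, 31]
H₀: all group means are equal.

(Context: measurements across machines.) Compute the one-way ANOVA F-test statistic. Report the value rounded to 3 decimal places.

test statistic = 18.321

Group means [47.00, 31.50, 32.83, 36.71], grand mean 35.935
SSB = Σnᵢ(x̄ᵢ−x̄)² = 1032.609; SSW = ΣΣ(x−x̄ᵢ)² = 507.262
MSB = 1032.609/3 = 344.2030; MSW = 507.262/27 = 18.7875
F = MSB/MSW = 18.3209
df = (3, 27)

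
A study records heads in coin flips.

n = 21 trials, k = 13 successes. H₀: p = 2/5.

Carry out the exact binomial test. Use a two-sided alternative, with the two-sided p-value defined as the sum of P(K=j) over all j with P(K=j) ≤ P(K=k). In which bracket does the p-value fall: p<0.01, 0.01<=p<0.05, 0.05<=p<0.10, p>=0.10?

Exact binomial: n=21, k=13, p₀=2/5=0.4000
P(X=j) = C(n,j)·p₀^j·(1−p₀)^(n−j); p = Σ P(X=j) over j with P(X=j) ≤ P(X=13)
p-value (two-sided) = 0.04625
→ bracket: 0.01<=p<0.05

p-value bracket: 0.01<=p<0.05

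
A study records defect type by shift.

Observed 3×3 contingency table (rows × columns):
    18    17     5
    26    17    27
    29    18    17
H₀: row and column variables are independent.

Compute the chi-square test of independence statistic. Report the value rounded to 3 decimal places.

test statistic = 9.813

Row totals [40, 70, 64], col totals [73, 52, 49], n=174
χ² = (18−16.78)²/16.78 + (17−11.95)²/11.95 + (5−11.26)²/11.26 + (26−29.37)²/29.37 + (17−20.92)²/20.92 + (27−19.71)²/19.71 + (29−26.85)²/26.85 + (18−19.13)²/19.13 + (17−18.02)²/18.02 = 9.8132
df = 4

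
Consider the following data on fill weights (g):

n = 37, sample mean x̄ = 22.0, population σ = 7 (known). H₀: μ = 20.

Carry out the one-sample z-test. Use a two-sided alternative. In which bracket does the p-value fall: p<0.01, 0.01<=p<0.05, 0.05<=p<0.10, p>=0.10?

SE = σ/√n = 7/√37 = 1.1508
z = (x̄−μ₀)/SE = (22.0−20)/1.1508 = 1.7379
p-value (two-sided) = 0.08222
→ bracket: 0.05<=p<0.10

p-value bracket: 0.05<=p<0.10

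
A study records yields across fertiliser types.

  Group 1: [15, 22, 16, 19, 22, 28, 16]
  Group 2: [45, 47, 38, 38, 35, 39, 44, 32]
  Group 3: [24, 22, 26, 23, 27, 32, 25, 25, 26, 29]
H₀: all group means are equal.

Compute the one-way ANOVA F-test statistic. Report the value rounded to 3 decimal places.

Group means [19.71, 39.75, 25.90], grand mean 28.600
SSB = Σnᵢ(x̄ᵢ−x̄)² = 1620.171; SSW = ΣΣ(x−x̄ᵢ)² = 393.829
MSB = 1620.171/2 = 810.0857; MSW = 393.829/22 = 17.9013
F = MSB/MSW = 45.2529
df = (2, 22)

test statistic = 45.253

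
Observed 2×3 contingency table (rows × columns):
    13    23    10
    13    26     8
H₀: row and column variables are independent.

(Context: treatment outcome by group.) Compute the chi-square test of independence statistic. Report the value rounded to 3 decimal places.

Row totals [46, 47], col totals [26, 49, 18], n=93
χ² = (13−12.86)²/12.86 + (23−24.24)²/24.24 + (10−8.90)²/8.90 + (13−13.14)²/13.14 + (26−24.76)²/24.76 + (8−9.10)²/9.10 = 0.3952
df = 2

test statistic = 0.395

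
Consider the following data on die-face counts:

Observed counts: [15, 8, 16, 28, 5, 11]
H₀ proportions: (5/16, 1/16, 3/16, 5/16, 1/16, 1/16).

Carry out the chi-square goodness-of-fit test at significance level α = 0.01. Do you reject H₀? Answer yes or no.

reject H₀: no

n = 83; E_i = n·p_i = [25.94, 5.19, 15.56, 25.94, 5.19, 5.19]
χ² = (15−25.94)²/25.94 + (8−5.19)²/5.19 + (16−15.56)²/15.56 + (28−25.94)²/25.94 + (5−5.19)²/5.19 + (11−5.19)²/5.19 = 12.8329
df = 5
p-value (upper-tail) = 0.02500
At α=0.01: p ≥ α → fail to reject H₀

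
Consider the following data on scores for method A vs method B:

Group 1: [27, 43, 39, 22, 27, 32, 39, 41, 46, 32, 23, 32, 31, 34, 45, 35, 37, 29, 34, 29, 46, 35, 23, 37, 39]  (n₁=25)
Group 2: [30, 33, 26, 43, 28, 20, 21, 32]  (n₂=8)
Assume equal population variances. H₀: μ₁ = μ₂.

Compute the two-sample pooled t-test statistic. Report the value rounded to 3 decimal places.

x̄₁=34.280, s₁=7.033, n₁=25
x̄₂=29.125, s₂=7.338, n₂=8
s_p² = [24·7.033² + 7·7.338²]/31 = 50.4489
SE = √(s_p²·(1/25+1/8)) = 2.8851
t = (34.280−29.125)/2.8851 = 1.7867
df = 31

test statistic = 1.787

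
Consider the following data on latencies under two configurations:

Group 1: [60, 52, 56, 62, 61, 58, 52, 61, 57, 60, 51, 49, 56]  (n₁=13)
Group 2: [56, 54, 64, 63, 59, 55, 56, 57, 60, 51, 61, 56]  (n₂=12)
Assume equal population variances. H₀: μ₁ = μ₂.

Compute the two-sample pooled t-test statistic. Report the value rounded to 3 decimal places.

test statistic = -0.688

x̄₁=56.538, s₁=4.332, n₁=13
x̄₂=57.667, s₂=3.822, n₂=12
s_p² = [12·4.332² + 11·3.822²]/23 = 16.7781
SE = √(s_p²·(1/13+1/12)) = 1.6398
t = (56.538−57.667)/1.6398 = -0.6880
df = 23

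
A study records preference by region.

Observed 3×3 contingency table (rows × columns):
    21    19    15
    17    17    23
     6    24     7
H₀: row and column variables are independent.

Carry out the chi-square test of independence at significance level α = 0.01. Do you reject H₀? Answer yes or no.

reject H₀: yes

Row totals [55, 57, 37], col totals [44, 60, 45], n=149
χ² = (21−16.24)²/16.24 + (19−22.15)²/22.15 + (15−16.61)²/16.61 + (17−16.83)²/16.83 + (17−22.95)²/22.95 + (23−17.21)²/17.21 + (6−10.93)²/10.93 + (24−14.90)²/14.90 + (7−11.17)²/11.17 = 14.8267
df = 4
p-value (upper-tail) = 0.00507
At α=0.01: p < α → reject H₀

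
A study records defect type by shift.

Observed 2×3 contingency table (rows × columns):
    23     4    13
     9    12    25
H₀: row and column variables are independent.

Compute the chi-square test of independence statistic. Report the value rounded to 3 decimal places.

test statistic = 13.562

Row totals [40, 46], col totals [32, 16, 38], n=86
χ² = (23−14.88)²/14.88 + (4−7.44)²/7.44 + (13−17.67)²/17.67 + (9−17.12)²/17.12 + (12−8.56)²/8.56 + (25−20.33)²/20.33 = 13.5619
df = 2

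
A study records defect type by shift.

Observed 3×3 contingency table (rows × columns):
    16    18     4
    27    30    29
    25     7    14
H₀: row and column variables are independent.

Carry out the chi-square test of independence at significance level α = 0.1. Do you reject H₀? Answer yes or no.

reject H₀: yes

Row totals [38, 86, 46], col totals [68, 55, 47], n=170
χ² = (16−15.20)²/15.20 + (18−12.29)²/12.29 + (4−10.51)²/10.51 + (27−34.40)²/34.40 + (30−27.82)²/27.82 + (29−23.78)²/23.78 + (25−18.40)²/18.40 + (7−14.88)²/14.88 + (14−12.72)²/12.72 = 16.3004
df = 4
p-value (upper-tail) = 0.00264
At α=0.1: p < α → reject H₀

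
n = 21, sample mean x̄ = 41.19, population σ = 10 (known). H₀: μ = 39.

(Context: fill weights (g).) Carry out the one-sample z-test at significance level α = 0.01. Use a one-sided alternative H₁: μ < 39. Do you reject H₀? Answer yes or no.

reject H₀: no

SE = σ/√n = 10/√21 = 2.1822
z = (x̄−μ₀)/SE = (41.19−39)/2.1822 = 1.0036
p-value (one-sided, H₁ less) = 0.84221
At α=0.01: p ≥ α → fail to reject H₀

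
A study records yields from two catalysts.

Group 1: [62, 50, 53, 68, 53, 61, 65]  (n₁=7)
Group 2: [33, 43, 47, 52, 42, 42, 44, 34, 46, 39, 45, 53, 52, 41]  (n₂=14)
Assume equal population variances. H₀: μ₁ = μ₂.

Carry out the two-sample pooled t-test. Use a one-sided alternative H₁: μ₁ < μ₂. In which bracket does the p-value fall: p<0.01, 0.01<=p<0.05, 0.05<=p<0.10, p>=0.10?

p-value bracket: p>=0.10

x̄₁=58.857, s₁=6.866, n₁=7
x̄₂=43.786, s₂=6.117, n₂=14
s_p² = [6·6.866² + 13·6.117²]/19 = 40.4850
SE = √(s_p²·(1/7+1/14)) = 2.9454
t = (58.857−43.786)/2.9454 = 5.1169
df = 19
p-value (one-sided, H₁ less) = 0.99997
→ bracket: p>=0.10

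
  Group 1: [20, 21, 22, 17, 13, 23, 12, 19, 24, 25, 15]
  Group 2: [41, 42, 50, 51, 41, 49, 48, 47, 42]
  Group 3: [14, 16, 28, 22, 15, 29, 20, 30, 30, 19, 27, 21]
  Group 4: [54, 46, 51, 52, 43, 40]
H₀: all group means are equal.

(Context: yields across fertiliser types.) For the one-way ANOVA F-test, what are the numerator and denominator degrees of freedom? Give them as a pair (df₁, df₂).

k = 4 groups, N = 38 total
df = (k−1, N−k) = (4−1, 38−4) = (3, 34)

degrees of freedom = [3, 34]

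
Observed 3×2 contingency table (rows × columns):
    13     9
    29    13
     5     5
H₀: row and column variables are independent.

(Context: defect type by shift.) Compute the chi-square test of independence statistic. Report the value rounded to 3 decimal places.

Row totals [22, 42, 10], col totals [47, 27], n=74
χ² = (13−13.97)²/13.97 + (9−8.03)²/8.03 + (29−26.68)²/26.68 + (13−15.32)²/15.32 + (5−6.35)²/6.35 + (5−3.65)²/3.65 = 1.5288
df = 2

test statistic = 1.529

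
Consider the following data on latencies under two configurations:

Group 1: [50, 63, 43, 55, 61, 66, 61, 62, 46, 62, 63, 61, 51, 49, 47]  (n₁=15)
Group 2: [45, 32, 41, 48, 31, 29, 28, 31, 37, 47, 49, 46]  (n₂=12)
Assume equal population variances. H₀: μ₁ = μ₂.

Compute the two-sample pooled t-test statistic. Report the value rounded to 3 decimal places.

x̄₁=56.000, s₁=7.588, n₁=15
x̄₂=38.667, s₂=8.172, n₂=12
s_p² = [14·7.588² + 11·8.172²]/25 = 61.6267
SE = √(s_p²·(1/15+1/12)) = 3.0404
t = (56.000−38.667)/3.0404 = 5.7010
df = 25

test statistic = 5.701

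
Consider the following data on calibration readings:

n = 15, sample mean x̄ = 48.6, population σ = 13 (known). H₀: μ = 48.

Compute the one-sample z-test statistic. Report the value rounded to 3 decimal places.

SE = σ/√n = 13/√15 = 3.3566
z = (x̄−μ₀)/SE = (48.6−48)/3.3566 = 0.1788

test statistic = 0.179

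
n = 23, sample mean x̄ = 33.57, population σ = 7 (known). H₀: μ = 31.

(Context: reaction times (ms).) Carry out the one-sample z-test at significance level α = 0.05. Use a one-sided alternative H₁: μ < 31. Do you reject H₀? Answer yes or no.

reject H₀: no

SE = σ/√n = 7/√23 = 1.4596
z = (x̄−μ₀)/SE = (33.57−31)/1.4596 = 1.7608
p-value (one-sided, H₁ less) = 0.96086
At α=0.05: p ≥ α → fail to reject H₀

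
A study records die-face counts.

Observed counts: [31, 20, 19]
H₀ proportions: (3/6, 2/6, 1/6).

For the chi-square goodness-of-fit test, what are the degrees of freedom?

degrees of freedom = 2

df = k − 1 = 3 − 1 = 2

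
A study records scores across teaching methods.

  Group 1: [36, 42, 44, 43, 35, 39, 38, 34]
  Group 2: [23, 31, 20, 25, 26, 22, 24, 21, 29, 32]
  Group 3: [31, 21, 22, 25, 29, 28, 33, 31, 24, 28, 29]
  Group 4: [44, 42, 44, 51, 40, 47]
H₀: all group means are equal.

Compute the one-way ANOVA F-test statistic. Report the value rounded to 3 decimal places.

Group means [38.88, 25.30, 27.36, 44.67], grand mean 32.371
SSB = Σnᵢ(x̄ᵢ−x̄)² = 2021.318; SSW = ΣΣ(x−x̄ᵢ)² = 482.854
MSB = 2021.318/3 = 673.7725; MSW = 482.854/31 = 15.5759
F = MSB/MSW = 43.2573
df = (3, 31)

test statistic = 43.257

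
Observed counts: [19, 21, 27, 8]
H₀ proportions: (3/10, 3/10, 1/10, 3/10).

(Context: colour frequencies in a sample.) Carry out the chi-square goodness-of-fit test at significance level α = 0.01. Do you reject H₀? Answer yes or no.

reject H₀: yes

n = 75; E_i = n·p_i = [22.50, 22.50, 7.50, 22.50]
χ² = (19−22.50)²/22.50 + (21−22.50)²/22.50 + (27−7.50)²/7.50 + (8−22.50)²/22.50 = 60.6889
df = 3
p-value (upper-tail) = 0.00000
At α=0.01: p < α → reject H₀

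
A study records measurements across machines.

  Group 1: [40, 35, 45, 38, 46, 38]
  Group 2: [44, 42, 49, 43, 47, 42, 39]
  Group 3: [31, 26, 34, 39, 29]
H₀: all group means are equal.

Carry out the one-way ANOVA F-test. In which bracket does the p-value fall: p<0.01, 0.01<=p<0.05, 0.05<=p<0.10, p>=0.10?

Group means [40.33, 43.71, 31.80], grand mean 39.278
SSB = Σnᵢ(x̄ᵢ−x̄)² = 424.049; SSW = ΣΣ(x−x̄ᵢ)² = 259.562
MSB = 424.049/2 = 212.0246; MSW = 259.562/15 = 17.3041
F = MSB/MSW = 12.2528
df = (2, 15)
p-value (upper-tail) = 0.00070
→ bracket: p<0.01

p-value bracket: p<0.01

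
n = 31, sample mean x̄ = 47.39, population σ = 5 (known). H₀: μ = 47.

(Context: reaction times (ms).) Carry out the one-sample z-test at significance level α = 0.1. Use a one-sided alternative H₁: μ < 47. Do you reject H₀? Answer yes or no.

reject H₀: no

SE = σ/√n = 5/√31 = 0.8980
z = (x̄−μ₀)/SE = (47.39−47)/0.8980 = 0.4343
p-value (one-sided, H₁ less) = 0.66796
At α=0.1: p ≥ α → fail to reject H₀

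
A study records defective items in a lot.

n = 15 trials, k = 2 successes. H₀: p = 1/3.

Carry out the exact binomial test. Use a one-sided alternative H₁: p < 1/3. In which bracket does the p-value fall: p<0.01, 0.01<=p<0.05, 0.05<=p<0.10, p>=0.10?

Exact binomial: n=15, k=2, p₀=1/3=0.3333
P(X≤2) from Σ C(n,i)·p₀^i·(1−p₀)^(n−i)
p-value (one-sided, H₁ less) = 0.07936
→ bracket: 0.05<=p<0.10

p-value bracket: 0.05<=p<0.10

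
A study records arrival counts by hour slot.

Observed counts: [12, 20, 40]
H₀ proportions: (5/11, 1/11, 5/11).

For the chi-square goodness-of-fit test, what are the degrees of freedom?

degrees of freedom = 2

df = k − 1 = 3 − 1 = 2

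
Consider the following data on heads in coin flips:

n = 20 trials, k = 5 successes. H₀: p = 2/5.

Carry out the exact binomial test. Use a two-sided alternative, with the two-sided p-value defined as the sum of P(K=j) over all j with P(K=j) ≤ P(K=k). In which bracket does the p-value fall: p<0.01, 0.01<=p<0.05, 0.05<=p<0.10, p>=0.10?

p-value bracket: p>=0.10

Exact binomial: n=20, k=5, p₀=2/5=0.4000
P(X=j) = C(n,j)·p₀^j·(1−p₀)^(n−j); p = Σ P(X=j) over j with P(X=j) ≤ P(X=5)
p-value (two-sided) = 0.25312
→ bracket: p>=0.10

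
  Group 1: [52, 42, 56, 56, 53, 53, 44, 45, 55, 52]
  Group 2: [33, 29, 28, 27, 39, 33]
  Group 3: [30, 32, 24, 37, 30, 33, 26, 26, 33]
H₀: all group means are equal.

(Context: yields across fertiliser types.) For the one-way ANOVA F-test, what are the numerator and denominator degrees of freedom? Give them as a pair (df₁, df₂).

k = 3 groups, N = 25 total
df = (k−1, N−k) = (3−1, 25−3) = (2, 22)

degrees of freedom = [2, 22]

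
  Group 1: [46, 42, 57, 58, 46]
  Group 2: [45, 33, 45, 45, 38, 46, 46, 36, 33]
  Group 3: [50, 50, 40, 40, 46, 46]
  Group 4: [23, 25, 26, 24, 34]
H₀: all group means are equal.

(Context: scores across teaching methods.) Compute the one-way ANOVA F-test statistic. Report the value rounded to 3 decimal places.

Group means [49.80, 40.78, 45.33, 26.40], grand mean 40.800
SSB = Σnᵢ(x̄ᵢ−x̄)² = 1565.111; SSW = ΣΣ(x−x̄ᵢ)² = 646.889
MSB = 1565.111/3 = 521.7037; MSW = 646.889/21 = 30.8042
F = MSB/MSW = 16.9361
df = (3, 21)

test statistic = 16.936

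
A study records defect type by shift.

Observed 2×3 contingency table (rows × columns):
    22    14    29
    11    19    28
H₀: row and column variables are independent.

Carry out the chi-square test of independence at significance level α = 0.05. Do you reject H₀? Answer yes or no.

reject H₀: no

Row totals [65, 58], col totals [33, 33, 57], n=123
χ² = (22−17.44)²/17.44 + (14−17.44)²/17.44 + (29−30.12)²/30.12 + (11−15.56)²/15.56 + (19−15.56)²/15.56 + (28−26.88)²/26.88 = 4.0566
df = 2
p-value (upper-tail) = 0.13156
At α=0.05: p ≥ α → fail to reject H₀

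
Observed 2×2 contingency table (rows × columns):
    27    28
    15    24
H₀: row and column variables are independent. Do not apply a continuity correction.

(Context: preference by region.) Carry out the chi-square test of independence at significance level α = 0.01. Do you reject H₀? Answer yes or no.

reject H₀: no

Row totals [55, 39], col totals [42, 52], n=94
χ² = (27−24.57)²/24.57 + (28−30.43)²/30.43 + (15−17.43)²/17.43 + (24−21.57)²/21.57 = 1.0431
df = 1
p-value (upper-tail) = 0.30711
At α=0.01: p ≥ α → fail to reject H₀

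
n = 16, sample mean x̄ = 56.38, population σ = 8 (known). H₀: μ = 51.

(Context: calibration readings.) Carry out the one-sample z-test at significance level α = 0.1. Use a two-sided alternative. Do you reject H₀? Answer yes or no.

reject H₀: yes

SE = σ/√n = 8/√16 = 2.0000
z = (x̄−μ₀)/SE = (56.38−51)/2.0000 = 2.6900
p-value (two-sided) = 0.00715
At α=0.1: p < α → reject H₀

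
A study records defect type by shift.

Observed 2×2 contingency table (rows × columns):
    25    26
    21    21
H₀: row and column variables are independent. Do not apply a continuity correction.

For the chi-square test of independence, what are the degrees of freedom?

df = (r−1)(c−1) = (2−1)·(2−1) = 1

degrees of freedom = 1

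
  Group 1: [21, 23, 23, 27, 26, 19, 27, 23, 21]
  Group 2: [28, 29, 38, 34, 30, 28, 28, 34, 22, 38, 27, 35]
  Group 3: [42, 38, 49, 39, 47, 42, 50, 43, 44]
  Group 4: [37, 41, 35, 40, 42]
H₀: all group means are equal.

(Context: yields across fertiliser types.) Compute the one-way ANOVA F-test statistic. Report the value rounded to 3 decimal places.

Group means [23.33, 30.92, 43.78, 39.00], grand mean 33.429
SSB = Σnᵢ(x̄ᵢ−x̄)² = 2112.099; SSW = ΣΣ(x−x̄ᵢ)² = 498.472
MSB = 2112.099/3 = 704.0331; MSW = 498.472/31 = 16.0797
F = MSB/MSW = 43.7838
df = (3, 31)

test statistic = 43.784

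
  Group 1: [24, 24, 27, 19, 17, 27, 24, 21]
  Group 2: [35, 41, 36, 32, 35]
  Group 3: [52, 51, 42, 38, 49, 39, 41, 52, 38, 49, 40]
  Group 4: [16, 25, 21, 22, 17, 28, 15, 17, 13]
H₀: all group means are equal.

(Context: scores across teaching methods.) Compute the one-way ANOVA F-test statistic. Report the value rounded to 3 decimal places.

Group means [22.88, 35.80, 44.64, 19.33], grand mean 31.121
SSB = Σnᵢ(x̄ᵢ−x̄)² = 3913.295; SSW = ΣΣ(x−x̄ᵢ)² = 680.220
MSB = 3913.295/3 = 1304.4316; MSW = 680.220/29 = 23.4559
F = MSB/MSW = 55.6121
df = (3, 29)

test statistic = 55.612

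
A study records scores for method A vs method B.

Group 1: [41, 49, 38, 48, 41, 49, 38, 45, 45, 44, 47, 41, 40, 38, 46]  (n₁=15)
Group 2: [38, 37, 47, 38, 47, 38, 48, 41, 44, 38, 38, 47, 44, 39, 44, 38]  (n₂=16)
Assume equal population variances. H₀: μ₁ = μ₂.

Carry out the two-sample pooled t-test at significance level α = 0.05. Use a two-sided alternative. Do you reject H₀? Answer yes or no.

reject H₀: no

x̄₁=43.333, s₁=4.012, n₁=15
x̄₂=41.625, s₂=4.097, n₂=16
s_p² = [14·4.012² + 15·4.097²]/29 = 16.4511
SE = √(s_p²·(1/15+1/16)) = 1.4577
t = (43.333−41.625)/1.4577 = 1.1719
df = 29
p-value (two-sided) = 0.25077
At α=0.05: p ≥ α → fail to reject H₀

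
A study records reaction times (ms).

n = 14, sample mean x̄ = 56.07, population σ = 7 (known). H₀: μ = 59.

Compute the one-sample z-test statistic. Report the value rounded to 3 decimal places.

test statistic = -1.566

SE = σ/√n = 7/√14 = 1.8708
z = (x̄−μ₀)/SE = (56.07−59)/1.8708 = -1.5662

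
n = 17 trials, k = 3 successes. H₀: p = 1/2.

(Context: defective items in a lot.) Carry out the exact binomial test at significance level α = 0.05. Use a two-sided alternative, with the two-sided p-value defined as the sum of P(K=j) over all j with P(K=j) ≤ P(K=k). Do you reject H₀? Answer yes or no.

Exact binomial: n=17, k=3, p₀=1/2=0.5000
P(X=j) = C(n,j)·p₀^j·(1−p₀)^(n−j); p = Σ P(X=j) over j with P(X=j) ≤ P(X=3)
p-value (two-sided) = 0.01273
At α=0.05: p < α → reject H₀

reject H₀: yes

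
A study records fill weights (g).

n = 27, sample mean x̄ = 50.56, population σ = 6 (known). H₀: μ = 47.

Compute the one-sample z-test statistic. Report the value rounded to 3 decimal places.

test statistic = 3.083

SE = σ/√n = 6/√27 = 1.1547
z = (x̄−μ₀)/SE = (50.56−47)/1.1547 = 3.0831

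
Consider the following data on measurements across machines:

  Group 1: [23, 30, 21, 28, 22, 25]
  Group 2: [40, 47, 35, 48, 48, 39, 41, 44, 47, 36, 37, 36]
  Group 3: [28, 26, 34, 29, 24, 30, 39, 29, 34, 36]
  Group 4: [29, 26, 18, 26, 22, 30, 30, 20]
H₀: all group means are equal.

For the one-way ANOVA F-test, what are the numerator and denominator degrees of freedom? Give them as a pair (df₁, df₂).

k = 4 groups, N = 36 total
df = (k−1, N−k) = (4−1, 36−4) = (3, 32)

degrees of freedom = [3, 32]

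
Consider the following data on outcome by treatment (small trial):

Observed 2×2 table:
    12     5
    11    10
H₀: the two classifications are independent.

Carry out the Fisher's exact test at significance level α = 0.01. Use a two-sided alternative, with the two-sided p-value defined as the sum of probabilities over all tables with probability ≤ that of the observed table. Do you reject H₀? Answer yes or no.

Margins: r₁=17, r₂=21, c₁=23, c₂=15, n=38
p_obs = C(17,12)·C(21,11)/C(38,23); sum pmf over tables with pmf ≤ p_obs
p-value (two-sided) = 0.32637
At α=0.01: p ≥ α → fail to reject H₀

reject H₀: no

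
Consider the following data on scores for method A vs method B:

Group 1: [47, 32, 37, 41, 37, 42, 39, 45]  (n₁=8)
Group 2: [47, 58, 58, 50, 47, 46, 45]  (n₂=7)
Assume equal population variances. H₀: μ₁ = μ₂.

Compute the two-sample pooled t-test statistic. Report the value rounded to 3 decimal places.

test statistic = -3.783

x̄₁=40.000, s₁=4.811, n₁=8
x̄₂=50.143, s₂=5.581, n₂=7
s_p² = [7·4.811² + 6·5.581²]/13 = 26.8352
SE = √(s_p²·(1/8+1/7)) = 2.6810
t = (40.000−50.143)/2.6810 = -3.7832
df = 13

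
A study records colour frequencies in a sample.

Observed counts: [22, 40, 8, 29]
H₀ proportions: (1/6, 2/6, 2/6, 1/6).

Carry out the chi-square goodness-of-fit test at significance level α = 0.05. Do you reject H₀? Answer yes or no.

reject H₀: yes

n = 99; E_i = n·p_i = [16.50, 33.00, 33.00, 16.50]
χ² = (22−16.50)²/16.50 + (40−33.00)²/33.00 + (8−33.00)²/33.00 + (29−16.50)²/16.50 = 31.7273
df = 3
p-value (upper-tail) = 0.00000
At α=0.05: p < α → reject H₀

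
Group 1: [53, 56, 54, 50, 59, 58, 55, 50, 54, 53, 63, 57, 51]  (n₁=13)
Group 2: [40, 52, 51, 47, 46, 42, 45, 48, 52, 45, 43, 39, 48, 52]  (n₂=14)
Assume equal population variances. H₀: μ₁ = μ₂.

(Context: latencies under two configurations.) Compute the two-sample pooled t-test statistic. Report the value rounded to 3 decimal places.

x̄₁=54.846, s₁=3.760, n₁=13
x̄₂=46.429, s₂=4.398, n₂=14
s_p² = [12·3.760² + 13·4.398²]/25 = 16.8448
SE = √(s_p²·(1/13+1/14)) = 1.5808
t = (54.846−46.429)/1.5808 = 5.3249
df = 25

test statistic = 5.325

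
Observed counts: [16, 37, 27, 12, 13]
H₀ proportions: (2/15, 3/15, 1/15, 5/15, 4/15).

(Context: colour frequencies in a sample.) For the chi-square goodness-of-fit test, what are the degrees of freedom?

degrees of freedom = 4

df = k − 1 = 5 − 1 = 4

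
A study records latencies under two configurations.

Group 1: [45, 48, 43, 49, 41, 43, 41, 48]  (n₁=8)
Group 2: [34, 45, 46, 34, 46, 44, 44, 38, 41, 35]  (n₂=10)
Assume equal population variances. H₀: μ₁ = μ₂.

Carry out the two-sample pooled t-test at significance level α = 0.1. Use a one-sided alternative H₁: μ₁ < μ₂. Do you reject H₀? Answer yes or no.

x̄₁=44.750, s₁=3.240, n₁=8
x̄₂=40.700, s₂=5.012, n₂=10
s_p² = [7·3.240² + 9·5.012²]/16 = 18.7250
SE = √(s_p²·(1/8+1/10)) = 2.0526
t = (44.750−40.700)/2.0526 = 1.9731
df = 16
p-value (one-sided, H₁ less) = 0.96699
At α=0.1: p ≥ α → fail to reject H₀

reject H₀: no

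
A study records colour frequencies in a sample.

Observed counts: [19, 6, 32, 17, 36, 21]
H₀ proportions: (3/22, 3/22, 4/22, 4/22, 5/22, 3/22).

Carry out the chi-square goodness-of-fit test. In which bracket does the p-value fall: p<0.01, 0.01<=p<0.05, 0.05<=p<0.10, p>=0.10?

p-value bracket: 0.01<=p<0.05

n = 131; E_i = n·p_i = [17.86, 17.86, 23.82, 23.82, 29.77, 17.86]
χ² = (19−17.86)²/17.86 + (6−17.86)²/17.86 + (32−23.82)²/23.82 + (17−23.82)²/23.82 + (36−29.77)²/29.77 + (21−17.86)²/17.86 = 14.5667
df = 5
p-value (upper-tail) = 0.01238
→ bracket: 0.01<=p<0.05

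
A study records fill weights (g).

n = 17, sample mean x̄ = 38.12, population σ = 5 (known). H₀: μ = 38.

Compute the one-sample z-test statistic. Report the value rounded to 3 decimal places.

SE = σ/√n = 5/√17 = 1.2127
z = (x̄−μ₀)/SE = (38.12−38)/1.2127 = 0.0990

test statistic = 0.099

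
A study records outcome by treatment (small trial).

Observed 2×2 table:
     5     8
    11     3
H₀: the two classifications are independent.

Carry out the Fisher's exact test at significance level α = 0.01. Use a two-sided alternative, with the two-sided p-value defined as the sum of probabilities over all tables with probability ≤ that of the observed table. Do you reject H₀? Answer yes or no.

Margins: r₁=13, r₂=14, c₁=16, c₂=11, n=27
p_obs = C(13,5)·C(14,11)/C(27,16); sum pmf over tables with pmf ≤ p_obs
p-value (two-sided) = 0.05424
At α=0.01: p ≥ α → fail to reject H₀

reject H₀: no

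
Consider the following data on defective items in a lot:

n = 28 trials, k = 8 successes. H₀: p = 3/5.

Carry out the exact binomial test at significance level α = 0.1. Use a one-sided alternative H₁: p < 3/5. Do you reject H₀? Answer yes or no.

reject H₀: yes

Exact binomial: n=28, k=8, p₀=3/5=0.6000
P(X≤8) from Σ C(n,i)·p₀^i·(1−p₀)^(n−i)
p-value (one-sided, H₁ less) = 0.00076
At α=0.1: p < α → reject H₀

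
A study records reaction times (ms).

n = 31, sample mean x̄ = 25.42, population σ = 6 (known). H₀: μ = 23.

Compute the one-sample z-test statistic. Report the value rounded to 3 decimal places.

SE = σ/√n = 6/√31 = 1.0776
z = (x̄−μ₀)/SE = (25.42−23)/1.0776 = 2.2457

test statistic = 2.246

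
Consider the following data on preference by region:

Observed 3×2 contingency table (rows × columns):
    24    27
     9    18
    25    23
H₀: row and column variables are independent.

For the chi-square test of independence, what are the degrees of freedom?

degrees of freedom = 2

df = (r−1)(c−1) = (3−1)·(2−1) = 2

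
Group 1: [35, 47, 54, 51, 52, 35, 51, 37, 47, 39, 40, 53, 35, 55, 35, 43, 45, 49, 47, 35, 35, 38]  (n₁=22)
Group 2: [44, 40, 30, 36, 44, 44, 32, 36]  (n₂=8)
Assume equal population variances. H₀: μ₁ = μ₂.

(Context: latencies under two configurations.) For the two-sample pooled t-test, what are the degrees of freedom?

degrees of freedom = 28

df = n₁ + n₂ − 2 = 22 + 8 − 2 = 28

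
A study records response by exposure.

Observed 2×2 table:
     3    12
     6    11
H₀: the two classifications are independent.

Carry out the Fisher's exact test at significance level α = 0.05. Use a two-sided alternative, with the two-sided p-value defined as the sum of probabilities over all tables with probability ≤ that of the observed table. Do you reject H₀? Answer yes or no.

Margins: r₁=15, r₂=17, c₁=9, c₂=23, n=32
p_obs = C(15,3)·C(17,6)/C(32,9); sum pmf over tables with pmf ≤ p_obs
p-value (two-sided) = 0.44405
At α=0.05: p ≥ α → fail to reject H₀

reject H₀: no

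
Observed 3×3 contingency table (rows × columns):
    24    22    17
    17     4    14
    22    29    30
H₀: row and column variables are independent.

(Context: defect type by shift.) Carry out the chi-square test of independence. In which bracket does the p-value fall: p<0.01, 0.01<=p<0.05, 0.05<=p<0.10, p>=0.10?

p-value bracket: 0.01<=p<0.05

Row totals [63, 35, 81], col totals [63, 55, 61], n=179
χ² = (24−22.17)²/22.17 + (22−19.36)²/19.36 + (17−21.47)²/21.47 + (17−12.32)²/12.32 + (4−10.75)²/10.75 + (14−11.93)²/11.93 + (22−28.51)²/28.51 + (29−24.89)²/24.89 + (30−27.60)²/27.60 = 10.1962
df = 4
p-value (upper-tail) = 0.03725
→ bracket: 0.01<=p<0.05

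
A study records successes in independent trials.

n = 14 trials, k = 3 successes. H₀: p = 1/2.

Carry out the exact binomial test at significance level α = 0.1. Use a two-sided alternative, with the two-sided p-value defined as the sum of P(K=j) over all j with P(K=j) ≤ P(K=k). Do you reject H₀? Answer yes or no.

reject H₀: yes

Exact binomial: n=14, k=3, p₀=1/2=0.5000
P(X=j) = C(n,j)·p₀^j·(1−p₀)^(n−j); p = Σ P(X=j) over j with P(X=j) ≤ P(X=3)
p-value (two-sided) = 0.05737
At α=0.1: p < α → reject H₀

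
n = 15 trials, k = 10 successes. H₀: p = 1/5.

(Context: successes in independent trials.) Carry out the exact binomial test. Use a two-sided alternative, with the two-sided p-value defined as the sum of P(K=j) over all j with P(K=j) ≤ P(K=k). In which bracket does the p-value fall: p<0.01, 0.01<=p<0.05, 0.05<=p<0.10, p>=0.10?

Exact binomial: n=15, k=10, p₀=1/5=0.2000
P(X=j) = C(n,j)·p₀^j·(1−p₀)^(n−j); p = Σ P(X=j) over j with P(X=j) ≤ P(X=10)
p-value (two-sided) = 0.00011
→ bracket: p<0.01

p-value bracket: p<0.01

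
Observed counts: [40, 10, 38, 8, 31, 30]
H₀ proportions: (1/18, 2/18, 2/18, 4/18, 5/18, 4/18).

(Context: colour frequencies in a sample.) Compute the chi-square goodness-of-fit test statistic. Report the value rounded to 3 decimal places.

test statistic = 164.615

n = 157; E_i = n·p_i = [8.72, 17.44, 17.44, 34.89, 43.61, 34.89]
χ² = (40−8.72)²/8.72 + (10−17.44)²/17.44 + (38−17.44)²/17.44 + (8−34.89)²/34.89 + (31−43.61)²/43.61 + (30−34.89)²/34.89 = 164.6153
df = 5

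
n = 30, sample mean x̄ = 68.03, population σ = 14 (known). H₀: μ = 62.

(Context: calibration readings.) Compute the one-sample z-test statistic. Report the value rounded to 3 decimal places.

test statistic = 2.359

SE = σ/√n = 14/√30 = 2.5560
z = (x̄−μ₀)/SE = (68.03−62)/2.5560 = 2.3591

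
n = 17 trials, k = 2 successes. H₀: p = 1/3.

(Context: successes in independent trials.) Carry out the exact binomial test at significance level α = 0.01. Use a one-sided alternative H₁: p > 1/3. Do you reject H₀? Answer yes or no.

reject H₀: no

Exact binomial: n=17, k=2, p₀=1/3=0.3333
P(X≥2) from Σ C(n,i)·p₀^i·(1−p₀)^(n−i)
p-value (one-sided, H₁ greater) = 0.99036
At α=0.01: p ≥ α → fail to reject H₀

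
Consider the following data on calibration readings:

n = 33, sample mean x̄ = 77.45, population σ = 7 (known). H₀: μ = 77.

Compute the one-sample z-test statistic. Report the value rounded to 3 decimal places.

SE = σ/√n = 7/√33 = 1.2185
z = (x̄−μ₀)/SE = (77.45−77)/1.2185 = 0.3693

test statistic = 0.369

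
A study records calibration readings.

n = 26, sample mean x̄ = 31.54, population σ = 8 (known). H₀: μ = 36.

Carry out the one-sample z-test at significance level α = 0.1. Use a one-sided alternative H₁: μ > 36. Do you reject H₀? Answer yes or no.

reject H₀: no

SE = σ/√n = 8/√26 = 1.5689
z = (x̄−μ₀)/SE = (31.54−36)/1.5689 = -2.8427
p-value (one-sided, H₁ greater) = 0.99776
At α=0.1: p ≥ α → fail to reject H₀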